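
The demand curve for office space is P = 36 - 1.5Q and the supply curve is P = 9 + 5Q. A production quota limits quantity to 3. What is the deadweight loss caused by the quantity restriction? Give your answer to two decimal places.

Without the quota, 36 - 1.5Q = 9 + 5Q gives Q* = 4.1538.
At Q = 3 the demand price is 36 - 1.5(3) = 31.5 and the supply price is 9 + 5(3) = 24.
DWL = (1/2)(gap between curves at 3) x (Q* - 3) = (1/2)(7.5)(1.1538) = 4.3269.

4.33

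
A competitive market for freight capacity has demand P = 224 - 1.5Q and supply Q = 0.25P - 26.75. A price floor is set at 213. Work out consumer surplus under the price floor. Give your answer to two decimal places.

Rewriting supply in inverse form: P = 107 + 4Q.
Without the control, 224 - 1.5Q = 107 + 4Q so Q* = 21.2727 and P* = 192.0909.
At the floor price 213, quantity demanded is (224 - 213)/1.5 = 7.3333; demand is the short side, so Q = 7.3333 trades at P = 213.
CS is the triangle under demand above 213: (1/2)(7.3333)(224 - 213) = 40.3333.

40.33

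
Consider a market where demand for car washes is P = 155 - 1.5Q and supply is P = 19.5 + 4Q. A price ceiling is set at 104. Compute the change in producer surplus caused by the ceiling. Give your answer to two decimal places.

-321.37

Free-market equilibrium: 155 - 1.5Q = 19.5 + 4Q gives Q* = 24.6364, P* = 118.0455.
At the ceiling price 104, quantity supplied is (104 - 19.5)/4 = 21.125; supply is the short side, so Q = 21.125 trades at P = 104.
PS goes from (1/2)(24.6364)(98.5455) = 1213.9008 to 892.5312 (computed as (104 - 19.5)(21.125) - (1/2)(4)(21.125)^2), a change of -321.3696.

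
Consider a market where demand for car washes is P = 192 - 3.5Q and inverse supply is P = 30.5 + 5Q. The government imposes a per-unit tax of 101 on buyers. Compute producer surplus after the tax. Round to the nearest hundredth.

Pre-tax equilibrium: 192 - 3.5Q = 30.5 + 5Q gives Q* = 19, P* = 125.5.
A tax on buyers shifts demand down by 101: (192 - 101) - 3.5Q = 30.5 + 5Q, so Q_t = 7.1176. Buyers pay P_b = 167.0882; sellers receive P_s = P_b - 101 = 66.0882.
Producer surplus is the triangle above supply below P_s: (1/2)(7.1176)(66.0882 - 30.5) = 126.6522.

126.65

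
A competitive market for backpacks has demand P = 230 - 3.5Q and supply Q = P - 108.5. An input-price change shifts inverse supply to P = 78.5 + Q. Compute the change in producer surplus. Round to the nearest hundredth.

Rewriting supply in inverse form: P = 108.5 + Q.
Initial equilibrium: Q_0 = 27, P_0 = 135.5; CS_0 = (1/2)(27)(94.5) = 1275.75, PS_0 = (1/2)(27)(27) = 364.5.
New equilibrium: 230 - 3.5Q = 78.5 + Q gives Q_1 = 33.6667, P_1 = 112.1667; CS_1 = 1983.5278, PS_1 = 566.7222.
Change in producer surplus = 566.7222 - 364.5 = 202.2222.

202.22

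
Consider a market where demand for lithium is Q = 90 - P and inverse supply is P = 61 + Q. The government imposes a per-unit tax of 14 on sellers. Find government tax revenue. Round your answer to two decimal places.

Rewriting demand in inverse form: P = 90 - Q.
Pre-tax equilibrium: 90 - Q = 61 + Q gives Q* = 14.5, P* = 75.5.
A tax on sellers shifts supply up by 14: 90 - Q = 61 + Q + 14, so Q_t = 7.5. Buyers pay P_b = 82.5; sellers receive P_s = P_b - 14 = 68.5.
Revenue is the tax times quantity traded: 14 x 7.5 = 105.

105.00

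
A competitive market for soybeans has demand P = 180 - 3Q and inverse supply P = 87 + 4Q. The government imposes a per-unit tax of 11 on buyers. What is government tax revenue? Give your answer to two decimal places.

Pre-tax equilibrium: 180 - 3Q = 87 + 4Q gives Q* = 13.2857, P* = 140.1429.
With the tax, buyers' net willingness to pay falls by 11: (180 - 11) - 3Q = 87 + 4Q, so Q_t = 11.7143. Buyers pay P_b = 144.8571; sellers receive P_s = P_b - 11 = 133.8571.
Tax revenue = t x Q_t = 11 x 11.7143 = 128.8571.

128.86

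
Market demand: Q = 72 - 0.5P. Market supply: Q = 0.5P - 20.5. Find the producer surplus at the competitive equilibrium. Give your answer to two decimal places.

663.06

Rewriting demand in inverse form: P = 144 - 2Q.
Rewriting supply in inverse form: P = 41 + 2Q.
Equilibrium: 144 - 2Q = 41 + 2Q, so Q* = 25.75 and P* = 92.5.
The supply curve's price intercept is 41, so PS = (1/2)(Q*)(P* - 41) = (1/2)(25.75)(51.5) = 663.0625.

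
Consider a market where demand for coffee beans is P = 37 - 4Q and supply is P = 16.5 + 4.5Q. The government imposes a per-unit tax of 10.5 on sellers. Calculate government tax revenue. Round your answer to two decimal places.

12.35

Without the tax, 37 - 4Q = 16.5 + 4.5Q so Q* = 2.4118 and P* = 27.3529.
With the tax, sellers need 10.5 more per unit: 37 - 4Q = 16.5 + 4.5Q + 10.5, so Q_t = 1.1765. Buyers pay P_b = 32.2941; sellers receive P_s = P_b - 10.5 = 21.7941.
Revenue is the tax times quantity traded: 10.5 x 1.1765 = 12.3529.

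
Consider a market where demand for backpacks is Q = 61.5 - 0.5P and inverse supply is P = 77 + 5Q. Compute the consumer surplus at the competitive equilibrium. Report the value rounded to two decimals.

Rewriting demand in inverse form: P = 123 - 2Q.
Equilibrium: 123 - 2Q = 77 + 5Q, so Q* = 6.5714 and P* = 109.8571.
CS is the area between the demand curve and P* from 0 to Q*: (1/2)(6.5714)(13.1429) = 43.1837.

43.18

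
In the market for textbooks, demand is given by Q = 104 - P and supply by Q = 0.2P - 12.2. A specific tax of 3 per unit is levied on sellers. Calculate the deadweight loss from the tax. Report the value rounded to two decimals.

0.75

Rewriting demand in inverse form: P = 104 - Q.
Rewriting supply in inverse form: P = 61 + 5Q.
Pre-tax equilibrium: 104 - Q = 61 + 5Q gives Q* = 7.1667, P* = 96.8333.
With the tax, sellers need 3 more per unit: 104 - Q = 61 + 5Q + 3, so Q_t = 6.6667. Buyers pay P_b = 97.3333; sellers receive P_s = P_b - 3 = 94.3333.
Deadweight loss is the triangle between the curves from Q_t to Q*: (1/2)(7.1667 - 6.6667)(3) = 0.75.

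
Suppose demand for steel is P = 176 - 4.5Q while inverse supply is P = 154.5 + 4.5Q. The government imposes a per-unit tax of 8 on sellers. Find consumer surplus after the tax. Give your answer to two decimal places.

Without the tax, 176 - 4.5Q = 154.5 + 4.5Q so Q* = 2.3889 and P* = 165.25.
A tax on sellers shifts supply up by 8: 176 - 4.5Q = 154.5 + 4.5Q + 8, so Q_t = 1.5. Buyers pay P_b = 169.25; sellers receive P_s = P_b - 8 = 161.25.
CS = (1/2)(Q_t)(176 - P_b) = (1/2)(1.5)(6.75) = 5.0625.

5.06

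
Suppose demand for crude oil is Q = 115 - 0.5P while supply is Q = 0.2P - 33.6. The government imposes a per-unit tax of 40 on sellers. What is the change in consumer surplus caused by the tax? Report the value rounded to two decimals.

Rewriting demand in inverse form: P = 230 - 2Q.
Rewriting supply in inverse form: P = 168 + 5Q.
Pre-tax equilibrium: 230 - 2Q = 168 + 5Q gives Q* = 8.8571, P* = 212.2857.
A tax on sellers shifts supply up by 40: 230 - 2Q = 168 + 5Q + 40, so Q_t = 3.1429. Buyers pay P_b = 223.7143; sellers receive P_s = P_b - 40 = 183.7143.
CS falls from (1/2)(8.8571)(17.7143) = 78.449 to (1/2)(3.1429)(6.2857) = 9.8776, a change of -68.5714.

-68.57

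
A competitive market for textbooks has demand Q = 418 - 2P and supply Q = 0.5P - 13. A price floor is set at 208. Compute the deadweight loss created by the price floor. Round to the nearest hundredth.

6336.80

Rewriting demand in inverse form: P = 209 - 0.5Q.
Rewriting supply in inverse form: P = 26 + 2Q.
Without the control, 209 - 0.5Q = 26 + 2Q so Q* = 73.2 and P* = 172.4.
At P = 208, buyers demand (209 - 208)/0.5 = 2 while sellers would supply more, so the quantity traded is 2 at price 208.
The lost-trades triangle has base Q* - 2 = 71.2 and height equal to the gap between the curves at Q = 2, which is 208 - 30 = 178. DWL = (1/2)(71.2)(178) = 6336.8.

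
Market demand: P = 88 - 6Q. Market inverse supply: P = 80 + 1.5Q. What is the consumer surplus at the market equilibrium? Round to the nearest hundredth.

Equilibrium: 88 - 6Q = 80 + 1.5Q, so Q* = 1.0667 and P* = 81.6.
The demand choke price is 88, so CS = (1/2)(Q*)(88 - P*) = (1/2)(1.0667)(6.4) = 3.4133.

3.41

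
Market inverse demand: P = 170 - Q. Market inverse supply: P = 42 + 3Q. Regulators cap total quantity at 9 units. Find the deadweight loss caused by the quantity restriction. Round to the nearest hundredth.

1058.00

Without the quota, 170 - Q = 42 + 3Q gives Q* = 32.
At Q = 9 the demand price is 170 - (9) = 161 and the supply price is 42 + 3(9) = 69.
DWL = (1/2)(gap between curves at 9) x (Q* - 9) = (1/2)(92)(23) = 1058.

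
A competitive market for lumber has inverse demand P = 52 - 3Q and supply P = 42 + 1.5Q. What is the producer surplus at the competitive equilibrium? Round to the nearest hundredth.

3.70

Setting demand equal to supply, 10 = 4.5Q, so Q* = 2.2222 and P* = 45.3333.
PS is the area between P* and the supply curve from 0 to Q*: (1/2)(2.2222)(3.3333) = 3.7037.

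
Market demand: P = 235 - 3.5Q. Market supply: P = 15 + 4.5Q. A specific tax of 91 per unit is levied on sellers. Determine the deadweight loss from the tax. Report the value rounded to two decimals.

Pre-tax equilibrium: 235 - 3.5Q = 15 + 4.5Q gives Q* = 27.5, P* = 138.75.
A tax on sellers shifts supply up by 91: 235 - 3.5Q = 15 + 4.5Q + 91, so Q_t = 16.125. Buyers pay P_b = 178.5625; sellers receive P_s = P_b - 91 = 87.5625.
The welfare triangle lost has base Q* - Q_t = 11.375 and height t = 91, so DWL = (1/2)(11.375)(91) = 517.5625.

517.56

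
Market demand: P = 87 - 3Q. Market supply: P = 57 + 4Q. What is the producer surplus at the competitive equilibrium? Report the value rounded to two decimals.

Equilibrium: 87 - 3Q = 57 + 4Q, so Q* = 4.2857 and P* = 74.1429.
Producer surplus is the triangle above supply below P*: (1/2)(4.2857)(74.1429 - 57) = (1/2)(4.2857)(17.1429) = 36.7347.

36.73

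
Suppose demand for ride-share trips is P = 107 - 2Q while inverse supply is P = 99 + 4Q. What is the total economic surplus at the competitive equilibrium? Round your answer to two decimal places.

Setting demand equal to supply, 8 = 6Q, so Q* = 1.3333 and P* = 104.3333.
Total surplus is the full triangle between the curves from 0 to Q*: (1/2)(1.3333)(107 - 99) = 5.3333.

5.33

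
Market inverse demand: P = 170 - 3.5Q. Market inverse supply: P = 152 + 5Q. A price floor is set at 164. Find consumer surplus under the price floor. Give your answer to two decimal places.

Free-market equilibrium: 170 - 3.5Q = 152 + 5Q gives Q* = 2.1176, P* = 162.5882.
At the floor price 164, quantity demanded is (170 - 164)/3.5 = 1.7143; demand is the short side, so Q = 1.7143 trades at P = 164.
CS is the triangle under demand above 164: (1/2)(1.7143)(170 - 164) = 5.1429.

5.14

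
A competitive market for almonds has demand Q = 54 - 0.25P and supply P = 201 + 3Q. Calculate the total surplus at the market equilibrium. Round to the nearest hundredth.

16.07

Rewriting demand in inverse form: P = 216 - 4Q.
Setting demand equal to supply, 15 = 7Q, so Q* = 2.1429 and P* = 207.4286.
Total surplus is the full triangle between the curves from 0 to Q*: (1/2)(2.1429)(216 - 201) = 16.0714.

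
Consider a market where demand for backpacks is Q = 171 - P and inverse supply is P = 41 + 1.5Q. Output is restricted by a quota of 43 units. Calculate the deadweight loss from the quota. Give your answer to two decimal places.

101.25

Rewriting demand in inverse form: P = 171 - Q.
Without the quota, 171 - Q = 41 + 1.5Q gives Q* = 52.
At Q = 43 the demand price is 171 - (43) = 128 and the supply price is 41 + 1.5(43) = 105.5.
Deadweight loss is the triangle between the curves from 43 to 52: (1/2)(128 - 105.5)(52 - 43) = 101.25.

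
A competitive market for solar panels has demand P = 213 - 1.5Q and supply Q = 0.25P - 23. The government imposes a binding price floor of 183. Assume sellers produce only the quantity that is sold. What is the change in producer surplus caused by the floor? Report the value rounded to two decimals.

Rewriting supply in inverse form: P = 92 + 4Q.
Free-market equilibrium: 213 - 1.5Q = 92 + 4Q gives Q* = 22, P* = 180.
At P = 183, buyers demand (213 - 183)/1.5 = 20 while sellers would supply more, so the quantity traded is 20 at price 183.
PS goes from (1/2)(22)(88) = 968 to 1020 (computed as (183 - 92)(20) - (1/2)(4)(20)^2), a change of 52.

52.00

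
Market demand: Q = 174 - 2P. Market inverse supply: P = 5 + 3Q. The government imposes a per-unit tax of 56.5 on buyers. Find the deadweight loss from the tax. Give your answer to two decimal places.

Rewriting demand in inverse form: P = 87 - 0.5Q.
Pre-tax equilibrium: 87 - 0.5Q = 5 + 3Q gives Q* = 23.4286, P* = 75.2857.
With the tax, buyers' net willingness to pay falls by 56.5: (87 - 56.5) - 0.5Q = 5 + 3Q, so Q_t = 7.2857. Buyers pay P_b = 83.3571; sellers receive P_s = P_b - 56.5 = 26.8571.
The welfare triangle lost has base Q* - Q_t = 16.1429 and height t = 56.5, so DWL = (1/2)(16.1429)(56.5) = 456.0357.

456.04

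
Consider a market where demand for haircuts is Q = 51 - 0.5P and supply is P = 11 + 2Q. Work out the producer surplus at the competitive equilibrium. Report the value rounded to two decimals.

517.56

Rewriting demand in inverse form: P = 102 - 2Q.
Equilibrium: 102 - 2Q = 11 + 2Q, so Q* = 22.75 and P* = 56.5.
The supply curve's price intercept is 11, so PS = (1/2)(Q*)(P* - 11) = (1/2)(22.75)(45.5) = 517.5625.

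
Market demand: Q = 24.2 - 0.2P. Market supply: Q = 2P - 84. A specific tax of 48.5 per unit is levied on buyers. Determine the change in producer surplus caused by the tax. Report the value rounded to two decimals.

-43.89

Rewriting demand in inverse form: P = 121 - 5Q.
Rewriting supply in inverse form: P = 42 + 0.5Q.
Without the tax, 121 - 5Q = 42 + 0.5Q so Q* = 14.3636 and P* = 49.1818.
With the tax, buyers' net willingness to pay falls by 48.5: (121 - 48.5) - 5Q = 42 + 0.5Q, so Q_t = 5.5455. Buyers pay P_b = 93.2727; sellers receive P_s = P_b - 48.5 = 44.7727.
PS falls from (1/2)(14.3636)(7.1818) = 51.5785 to (1/2)(5.5455)(2.7727) = 7.688, a change of -43.8905.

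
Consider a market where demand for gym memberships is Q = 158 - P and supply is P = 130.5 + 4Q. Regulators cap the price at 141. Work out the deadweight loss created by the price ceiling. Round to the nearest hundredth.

20.66

Rewriting demand in inverse form: P = 158 - Q.
Free-market equilibrium: 158 - Q = 130.5 + 4Q gives Q* = 5.5, P* = 152.5.
At the ceiling price 141, quantity supplied is (141 - 130.5)/4 = 2.625; supply is the short side, so Q = 2.625 trades at P = 141.
The lost-trades triangle has base Q* - 2.625 = 2.875 and height equal to the gap between the curves at Q = 2.625, which is 155.375 - 141 = 14.375. DWL = (1/2)(2.875)(14.375) = 20.6641.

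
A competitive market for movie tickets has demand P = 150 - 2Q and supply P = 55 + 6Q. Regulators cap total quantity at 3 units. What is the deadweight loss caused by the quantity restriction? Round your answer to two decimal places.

315.06

Without the quota, 150 - 2Q = 55 + 6Q gives Q* = 11.875.
At Q = 3 the demand price is 150 - 2(3) = 144 and the supply price is 55 + 6(3) = 73.
Deadweight loss is the triangle between the curves from 3 to 11.875: (1/2)(144 - 73)(11.875 - 3) = 315.0625.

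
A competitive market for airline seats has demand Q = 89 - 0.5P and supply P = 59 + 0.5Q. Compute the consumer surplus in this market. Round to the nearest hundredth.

Rewriting demand in inverse form: P = 178 - 2Q.
Equilibrium: 178 - 2Q = 59 + 0.5Q, so Q* = 47.6 and P* = 82.8.
CS is the area between the demand curve and P* from 0 to Q*: (1/2)(47.6)(95.2) = 2265.76.

2265.76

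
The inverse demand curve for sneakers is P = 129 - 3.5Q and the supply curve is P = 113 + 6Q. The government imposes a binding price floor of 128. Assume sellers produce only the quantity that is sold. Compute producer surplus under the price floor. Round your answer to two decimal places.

Without the control, 129 - 3.5Q = 113 + 6Q so Q* = 1.6842 and P* = 123.1053.
At P = 128, buyers demand (129 - 128)/3.5 = 0.2857 while sellers would supply more, so the quantity traded is 0.2857 at price 128.
The supply price at Q = 0.2857 is 114.7143. PS is the trapezoid between 128 and supply over [0, 0.2857]: (1/2)[(128 - 113) + (128 - 114.7143)](0.2857) = 4.0408.

4.04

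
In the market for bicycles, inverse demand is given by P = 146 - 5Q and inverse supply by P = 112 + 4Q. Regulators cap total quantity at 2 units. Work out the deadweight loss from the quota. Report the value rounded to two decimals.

Without the quota, 146 - 5Q = 112 + 4Q gives Q* = 3.7778.
At Q = 2 the demand price is 146 - 5(2) = 136 and the supply price is 112 + 4(2) = 120.
DWL = (1/2)(gap between curves at 2) x (Q* - 2) = (1/2)(16)(1.7778) = 14.2222.

14.22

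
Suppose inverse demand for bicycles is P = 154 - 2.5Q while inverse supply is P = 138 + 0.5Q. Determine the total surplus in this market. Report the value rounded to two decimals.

42.67

Set 154 - 2.5Q = 138 + 0.5Q, which gives 16 = 3Q, so Q* = 5.3333 and P* = 154 - 2.5(5.3333) = 140.6667.
CS = (1/2)(5.3333)(13.3333) = 35.5556 and PS = (1/2)(5.3333)(2.6667) = 7.1111, so total surplus = 42.6667.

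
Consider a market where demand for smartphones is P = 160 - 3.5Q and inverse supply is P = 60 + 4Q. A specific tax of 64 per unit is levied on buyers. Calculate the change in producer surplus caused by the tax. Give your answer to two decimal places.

-309.48

Pre-tax equilibrium: 160 - 3.5Q = 60 + 4Q gives Q* = 13.3333, P* = 113.3333.
With the tax, buyers' net willingness to pay falls by 64: (160 - 64) - 3.5Q = 60 + 4Q, so Q_t = 4.8. Buyers pay P_b = 143.2; sellers receive P_s = P_b - 64 = 79.2.
PS falls from (1/2)(13.3333)(53.3333) = 355.5556 to (1/2)(4.8)(19.2) = 46.08, a change of -309.4756.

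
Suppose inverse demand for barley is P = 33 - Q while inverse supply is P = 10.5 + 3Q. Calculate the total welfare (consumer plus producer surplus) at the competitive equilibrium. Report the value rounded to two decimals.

Setting demand equal to supply, 22.5 = 4Q, so Q* = 5.625 and P* = 27.375.
Total surplus is the full triangle between the curves from 0 to Q*: (1/2)(5.625)(33 - 10.5) = 63.2812.

63.28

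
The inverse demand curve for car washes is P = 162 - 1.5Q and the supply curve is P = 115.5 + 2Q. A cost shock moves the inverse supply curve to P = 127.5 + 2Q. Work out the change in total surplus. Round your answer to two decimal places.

-138.86

Initial equilibrium: Q_0 = 13.2857, P_0 = 142.0714; CS_0 = (1/2)(13.2857)(19.9286) = 132.3827, PS_0 = (1/2)(13.2857)(26.5714) = 176.5102.
New equilibrium: 162 - 1.5Q = 127.5 + 2Q gives Q_1 = 9.8571, P_1 = 147.2143; CS_1 = 72.8724, PS_1 = 97.1633.
Change in total surplus = (72.8724 + 97.1633) - (132.3827 + 176.5102) = -138.8571.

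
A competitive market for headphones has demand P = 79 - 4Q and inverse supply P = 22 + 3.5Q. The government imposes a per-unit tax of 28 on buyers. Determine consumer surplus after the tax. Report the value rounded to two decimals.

29.90

Pre-tax equilibrium: 79 - 4Q = 22 + 3.5Q gives Q* = 7.6, P* = 48.6.
A tax on buyers shifts demand down by 28: (79 - 28) - 4Q = 22 + 3.5Q, so Q_t = 3.8667. Buyers pay P_b = 63.5333; sellers receive P_s = P_b - 28 = 35.5333.
CS = (1/2)(Q_t)(79 - P_b) = (1/2)(3.8667)(15.4667) = 29.9022.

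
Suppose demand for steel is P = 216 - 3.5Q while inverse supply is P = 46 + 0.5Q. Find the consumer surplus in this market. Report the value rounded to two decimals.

3160.94

Setting demand equal to supply, 170 = 4Q, so Q* = 42.5 and P* = 67.25.
The demand choke price is 216, so CS = (1/2)(Q*)(216 - P*) = (1/2)(42.5)(148.75) = 3160.9375.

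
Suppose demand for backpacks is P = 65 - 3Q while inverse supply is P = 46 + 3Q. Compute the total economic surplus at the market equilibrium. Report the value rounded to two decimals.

Setting demand equal to supply, 19 = 6Q, so Q* = 3.1667 and P* = 55.5.
CS = (1/2)(3.1667)(9.5) = 15.0417 and PS = (1/2)(3.1667)(9.5) = 15.0417, so total surplus = 30.0833.

30.08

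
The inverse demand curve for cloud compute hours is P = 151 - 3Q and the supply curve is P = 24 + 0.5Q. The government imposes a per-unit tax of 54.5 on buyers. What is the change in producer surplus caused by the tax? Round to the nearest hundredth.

Pre-tax equilibrium: 151 - 3Q = 24 + 0.5Q gives Q* = 36.2857, P* = 42.1429.
A tax on buyers shifts demand down by 54.5: (151 - 54.5) - 3Q = 24 + 0.5Q, so Q_t = 20.7143. Buyers pay P_b = 88.8571; sellers receive P_s = P_b - 54.5 = 34.3571.
Producers lose the trapezoid between P_s and P* out to Q_t plus the triangle from Q_t to Q*: change in PS = 107.2704 - 329.1633 = -221.8929.

-221.89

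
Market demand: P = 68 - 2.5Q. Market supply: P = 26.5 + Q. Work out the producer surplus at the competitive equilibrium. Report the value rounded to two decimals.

70.30

Equilibrium: 68 - 2.5Q = 26.5 + Q, so Q* = 11.8571 and P* = 38.3571.
The supply curve's price intercept is 26.5, so PS = (1/2)(Q*)(P* - 26.5) = (1/2)(11.8571)(11.8571) = 70.2959.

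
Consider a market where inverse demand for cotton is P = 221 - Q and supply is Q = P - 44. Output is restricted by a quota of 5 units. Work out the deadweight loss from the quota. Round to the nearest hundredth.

Rewriting supply in inverse form: P = 44 + Q.
Unrestricted equilibrium: Q* = (221 - 44)/(1 + 1) = 88.5.
At Q = 5 the demand price is 221 - (5) = 216 and the supply price is 44 + (5) = 49.
Deadweight loss is the triangle between the curves from 5 to 88.5: (1/2)(216 - 49)(88.5 - 5) = 6972.25.

6972.25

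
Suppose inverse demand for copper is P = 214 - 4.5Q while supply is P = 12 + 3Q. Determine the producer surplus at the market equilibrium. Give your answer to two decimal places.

1088.11

Equilibrium: 214 - 4.5Q = 12 + 3Q, so Q* = 26.9333 and P* = 92.8.
The supply curve's price intercept is 12, so PS = (1/2)(Q*)(P* - 12) = (1/2)(26.9333)(80.8) = 1088.1067.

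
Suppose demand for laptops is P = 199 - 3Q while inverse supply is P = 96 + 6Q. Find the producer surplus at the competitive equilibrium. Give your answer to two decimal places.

392.93

Setting demand equal to supply, 103 = 9Q, so Q* = 11.4444 and P* = 164.6667.
PS is the area between P* and the supply curve from 0 to Q*: (1/2)(11.4444)(68.6667) = 392.9259.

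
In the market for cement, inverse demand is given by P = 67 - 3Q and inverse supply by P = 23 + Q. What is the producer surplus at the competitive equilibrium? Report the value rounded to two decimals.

Set 67 - 3Q = 23 + Q, which gives 44 = 4Q, so Q* = 11 and P* = 67 - 3(11) = 34.
Producer surplus is the triangle above supply below P*: (1/2)(11)(34 - 23) = (1/2)(11)(11) = 60.5.

60.50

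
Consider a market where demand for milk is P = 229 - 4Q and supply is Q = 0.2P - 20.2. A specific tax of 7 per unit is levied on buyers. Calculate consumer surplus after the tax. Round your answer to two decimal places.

361.51

Rewriting supply in inverse form: P = 101 + 5Q.
Pre-tax equilibrium: 229 - 4Q = 101 + 5Q gives Q* = 14.2222, P* = 172.1111.
A tax on buyers shifts demand down by 7: (229 - 7) - 4Q = 101 + 5Q, so Q_t = 13.4444. Buyers pay P_b = 175.2222; sellers receive P_s = P_b - 7 = 168.2222.
Consumer surplus is the triangle under demand above P_b: (1/2)(13.4444)(229 - 175.2222) = 361.5062.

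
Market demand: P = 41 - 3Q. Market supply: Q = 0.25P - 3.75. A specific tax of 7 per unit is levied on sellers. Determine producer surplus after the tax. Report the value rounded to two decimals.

Rewriting supply in inverse form: P = 15 + 4Q.
Without the tax, 41 - 3Q = 15 + 4Q so Q* = 3.7143 and P* = 29.8571.
With the tax, sellers need 7 more per unit: 41 - 3Q = 15 + 4Q + 7, so Q_t = 2.7143. Buyers pay P_b = 32.8571; sellers receive P_s = P_b - 7 = 25.8571.
Producer surplus is the triangle above supply below P_s: (1/2)(2.7143)(25.8571 - 15) = 14.7347.

14.73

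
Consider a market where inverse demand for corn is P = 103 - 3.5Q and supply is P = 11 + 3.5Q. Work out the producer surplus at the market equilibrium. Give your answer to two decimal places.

302.29

Equilibrium: 103 - 3.5Q = 11 + 3.5Q, so Q* = 13.1429 and P* = 57.
Producer surplus is the triangle above supply below P*: (1/2)(13.1429)(57 - 11) = (1/2)(13.1429)(46) = 302.2857.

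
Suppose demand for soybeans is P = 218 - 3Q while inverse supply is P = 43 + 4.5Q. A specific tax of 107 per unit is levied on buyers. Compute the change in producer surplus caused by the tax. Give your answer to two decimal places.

Pre-tax equilibrium: 218 - 3Q = 43 + 4.5Q gives Q* = 23.3333, P* = 148.
A tax on buyers shifts demand down by 107: (218 - 107) - 3Q = 43 + 4.5Q, so Q_t = 9.0667. Buyers pay P_b = 190.8; sellers receive P_s = P_b - 107 = 83.8.
PS falls from (1/2)(23.3333)(105) = 1225 to (1/2)(9.0667)(40.8) = 184.96, a change of -1040.04.

-1040.04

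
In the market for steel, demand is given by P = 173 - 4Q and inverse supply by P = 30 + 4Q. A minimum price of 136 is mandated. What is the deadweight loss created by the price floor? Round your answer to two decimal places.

Without the control, 173 - 4Q = 30 + 4Q so Q* = 17.875 and P* = 101.5.
At the floor price 136, quantity demanded is (173 - 136)/4 = 9.25; demand is the short side, so Q = 9.25 trades at P = 136.
The lost-trades triangle has base Q* - 9.25 = 8.625 and height equal to the gap between the curves at Q = 9.25, which is 136 - 67 = 69. DWL = (1/2)(8.625)(69) = 297.5625.

297.56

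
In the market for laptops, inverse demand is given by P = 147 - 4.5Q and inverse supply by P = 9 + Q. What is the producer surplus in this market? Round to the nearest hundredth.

Equilibrium: 147 - 4.5Q = 9 + Q, so Q* = 25.0909 and P* = 34.0909.
Producer surplus is the triangle above supply below P*: (1/2)(25.0909)(34.0909 - 9) = (1/2)(25.0909)(25.0909) = 314.7769.

314.78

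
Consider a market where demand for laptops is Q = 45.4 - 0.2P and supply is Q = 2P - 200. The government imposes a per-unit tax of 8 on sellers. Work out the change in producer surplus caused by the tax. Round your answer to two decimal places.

Rewriting demand in inverse form: P = 227 - 5Q.
Rewriting supply in inverse form: P = 100 + 0.5Q.
Pre-tax equilibrium: 227 - 5Q = 100 + 0.5Q gives Q* = 23.0909, P* = 111.5455.
A tax on sellers shifts supply up by 8: 227 - 5Q = 100 + 0.5Q + 8, so Q_t = 21.6364. Buyers pay P_b = 118.8182; sellers receive P_s = P_b - 8 = 110.8182.
PS falls from (1/2)(23.0909)(11.5455) = 133.2975 to (1/2)(21.6364)(10.8182) = 117.0331, a change of -16.2645.

-16.26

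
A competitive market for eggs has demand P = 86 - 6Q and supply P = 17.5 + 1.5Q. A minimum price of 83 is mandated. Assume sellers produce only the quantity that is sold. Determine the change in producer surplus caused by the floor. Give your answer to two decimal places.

Free-market equilibrium: 86 - 6Q = 17.5 + 1.5Q gives Q* = 9.1333, P* = 31.2.
At the floor price 83, quantity demanded is (86 - 83)/6 = 0.5; demand is the short side, so Q = 0.5 trades at P = 83.
PS goes from (1/2)(9.1333)(13.7) = 62.5633 to 32.5625 (computed as (83 - 17.5)(0.5) - (1/2)(1.5)(0.5)^2), a change of -30.0008.

-30.00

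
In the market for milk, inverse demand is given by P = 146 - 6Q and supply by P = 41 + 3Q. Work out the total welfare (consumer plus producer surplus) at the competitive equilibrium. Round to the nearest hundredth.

Setting demand equal to supply, 105 = 9Q, so Q* = 11.6667 and P* = 76.
Total surplus is the full triangle between the curves from 0 to Q*: (1/2)(11.6667)(146 - 41) = 612.5.

612.50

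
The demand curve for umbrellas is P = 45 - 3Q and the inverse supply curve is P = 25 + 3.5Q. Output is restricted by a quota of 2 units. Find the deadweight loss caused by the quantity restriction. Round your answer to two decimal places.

3.77

Unrestricted equilibrium: Q* = (45 - 25)/(3 + 3.5) = 3.0769.
At Q = 2 the demand price is 45 - 3(2) = 39 and the supply price is 25 + 3.5(2) = 32.
Deadweight loss is the triangle between the curves from 2 to 3.0769: (1/2)(39 - 32)(3.0769 - 2) = 3.7692.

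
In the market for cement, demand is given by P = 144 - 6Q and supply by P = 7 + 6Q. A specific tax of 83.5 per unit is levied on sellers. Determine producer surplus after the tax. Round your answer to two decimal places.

59.63

Pre-tax equilibrium: 144 - 6Q = 7 + 6Q gives Q* = 11.4167, P* = 75.5.
A tax on sellers shifts supply up by 83.5: 144 - 6Q = 7 + 6Q + 83.5, so Q_t = 4.4583. Buyers pay P_b = 117.25; sellers receive P_s = P_b - 83.5 = 33.75.
PS = (1/2)(Q_t)(P_s - 7) = (1/2)(4.4583)(26.75) = 59.6302.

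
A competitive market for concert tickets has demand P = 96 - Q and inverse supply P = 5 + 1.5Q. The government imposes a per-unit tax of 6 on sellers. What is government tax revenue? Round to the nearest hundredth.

Without the tax, 96 - Q = 5 + 1.5Q so Q* = 36.4 and P* = 59.6.
With the tax, sellers need 6 more per unit: 96 - Q = 5 + 1.5Q + 6, so Q_t = 34. Buyers pay P_b = 62; sellers receive P_s = P_b - 6 = 56.
Tax revenue = t x Q_t = 6 x 34 = 204.

204.00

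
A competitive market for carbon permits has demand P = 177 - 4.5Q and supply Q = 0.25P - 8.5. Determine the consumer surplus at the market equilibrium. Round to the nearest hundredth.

Rewriting supply in inverse form: P = 34 + 4Q.
Equilibrium: 177 - 4.5Q = 34 + 4Q, so Q* = 16.8235 and P* = 101.2941.
Consumer surplus is the triangle under demand above P*: (1/2)(16.8235)(177 - 101.2941) = (1/2)(16.8235)(75.7059) = 636.8201.

636.82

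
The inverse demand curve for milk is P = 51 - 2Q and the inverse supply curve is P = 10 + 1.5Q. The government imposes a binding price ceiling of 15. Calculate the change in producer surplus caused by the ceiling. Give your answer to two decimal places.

-94.59

Without the control, 51 - 2Q = 10 + 1.5Q so Q* = 11.7143 and P* = 27.5714.
At P = 15, sellers supply (15 - 10)/1.5 = 3.3333 while buyers want more, so the quantity traded is 3.3333 at price 15.
PS goes from (1/2)(11.7143)(17.5714) = 102.9184 to 8.3333 (computed as (15 - 10)(3.3333) - (1/2)(1.5)(3.3333)^2), a change of -94.585.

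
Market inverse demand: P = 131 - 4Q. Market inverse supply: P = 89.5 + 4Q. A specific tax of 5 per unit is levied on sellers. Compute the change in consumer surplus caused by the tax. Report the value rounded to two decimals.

Without the tax, 131 - 4Q = 89.5 + 4Q so Q* = 5.1875 and P* = 110.25.
With the tax, sellers need 5 more per unit: 131 - 4Q = 89.5 + 4Q + 5, so Q_t = 4.5625. Buyers pay P_b = 112.75; sellers receive P_s = P_b - 5 = 107.75.
Consumers lose the trapezoid between P* and P_b out to Q_t plus the triangle from Q_t to Q*: change in CS = 41.6328 - 53.8203 = -12.1875.

-12.19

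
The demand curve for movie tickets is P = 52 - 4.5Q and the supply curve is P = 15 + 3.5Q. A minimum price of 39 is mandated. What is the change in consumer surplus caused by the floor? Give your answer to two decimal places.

Free-market equilibrium: 52 - 4.5Q = 15 + 3.5Q gives Q* = 4.625, P* = 31.1875.
At P = 39, buyers demand (52 - 39)/4.5 = 2.8889 while sellers would supply more, so the quantity traded is 2.8889 at price 39.
CS goes from (1/2)(4.625)(20.8125) = 48.1289 to 18.7778 (computed as (52 - 39)(2.8889) - (1/2)(4.5)(2.8889)^2), a change of -29.3511.

-29.35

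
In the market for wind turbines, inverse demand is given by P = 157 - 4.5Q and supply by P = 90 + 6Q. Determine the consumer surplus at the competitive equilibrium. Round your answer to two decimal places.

91.61

Setting demand equal to supply, 67 = 10.5Q, so Q* = 6.381 and P* = 128.2857.
The demand choke price is 157, so CS = (1/2)(Q*)(157 - P*) = (1/2)(6.381)(28.7143) = 91.6122.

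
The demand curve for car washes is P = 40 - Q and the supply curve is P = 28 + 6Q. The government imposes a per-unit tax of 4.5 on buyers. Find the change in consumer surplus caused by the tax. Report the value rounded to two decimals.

-0.90

Without the tax, 40 - Q = 28 + 6Q so Q* = 1.7143 and P* = 38.2857.
A tax on buyers shifts demand down by 4.5: (40 - 4.5) - Q = 28 + 6Q, so Q_t = 1.0714. Buyers pay P_b = 38.9286; sellers receive P_s = P_b - 4.5 = 34.4286.
Consumers lose the trapezoid between P* and P_b out to Q_t plus the triangle from Q_t to Q*: change in CS = 0.574 - 1.4694 = -0.8954.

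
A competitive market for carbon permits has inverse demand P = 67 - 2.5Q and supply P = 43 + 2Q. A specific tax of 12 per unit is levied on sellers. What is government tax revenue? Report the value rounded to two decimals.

32.00

Pre-tax equilibrium: 67 - 2.5Q = 43 + 2Q gives Q* = 5.3333, P* = 53.6667.
A tax on sellers shifts supply up by 12: 67 - 2.5Q = 43 + 2Q + 12, so Q_t = 2.6667. Buyers pay P_b = 60.3333; sellers receive P_s = P_b - 12 = 48.3333.
Tax revenue = t x Q_t = 12 x 2.6667 = 32.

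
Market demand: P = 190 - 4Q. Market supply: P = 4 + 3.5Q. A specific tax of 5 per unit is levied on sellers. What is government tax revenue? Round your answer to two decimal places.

120.67

Pre-tax equilibrium: 190 - 4Q = 4 + 3.5Q gives Q* = 24.8, P* = 90.8.
With the tax, sellers need 5 more per unit: 190 - 4Q = 4 + 3.5Q + 5, so Q_t = 24.1333. Buyers pay P_b = 93.4667; sellers receive P_s = P_b - 5 = 88.4667.
Revenue is the tax times quantity traded: 5 x 24.1333 = 120.6667.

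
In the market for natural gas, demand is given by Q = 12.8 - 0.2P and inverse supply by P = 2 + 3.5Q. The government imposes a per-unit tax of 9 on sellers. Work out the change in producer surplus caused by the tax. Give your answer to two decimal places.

-25.07

Rewriting demand in inverse form: P = 64 - 5Q.
Pre-tax equilibrium: 64 - 5Q = 2 + 3.5Q gives Q* = 7.2941, P* = 27.5294.
With the tax, sellers need 9 more per unit: 64 - 5Q = 2 + 3.5Q + 9, so Q_t = 6.2353. Buyers pay P_b = 32.8235; sellers receive P_s = P_b - 9 = 23.8235.
Producers lose the trapezoid between P_s and P* out to Q_t plus the triangle from Q_t to Q*: change in PS = 68.0381 - 93.1073 = -25.0692.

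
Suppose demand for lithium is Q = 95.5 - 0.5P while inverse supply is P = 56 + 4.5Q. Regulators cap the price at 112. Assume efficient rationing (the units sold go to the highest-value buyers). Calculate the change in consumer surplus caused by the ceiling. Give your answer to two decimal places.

Rewriting demand in inverse form: P = 191 - 2Q.
Free-market equilibrium: 191 - 2Q = 56 + 4.5Q gives Q* = 20.7692, P* = 149.4615.
At the ceiling price 112, quantity supplied is (112 - 56)/4.5 = 12.4444; supply is the short side, so Q = 12.4444 trades at P = 112.
CS goes from (1/2)(20.7692)(41.5385) = 431.3609 to 828.2469 (computed as (191 - 112)(12.4444) - (1/2)(2)(12.4444)^2), a change of 396.886.

396.89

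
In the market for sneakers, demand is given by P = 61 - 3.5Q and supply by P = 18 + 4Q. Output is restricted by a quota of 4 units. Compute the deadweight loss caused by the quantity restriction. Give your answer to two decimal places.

Unrestricted equilibrium: Q* = (61 - 18)/(3.5 + 4) = 5.7333.
At Q = 4 the demand price is 61 - 3.5(4) = 47 and the supply price is 18 + 4(4) = 34.
Deadweight loss is the triangle between the curves from 4 to 5.7333: (1/2)(47 - 34)(5.7333 - 4) = 11.2667.

11.27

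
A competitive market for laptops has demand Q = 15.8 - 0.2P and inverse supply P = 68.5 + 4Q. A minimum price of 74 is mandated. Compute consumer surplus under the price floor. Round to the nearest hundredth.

Rewriting demand in inverse form: P = 79 - 5Q.
Free-market equilibrium: 79 - 5Q = 68.5 + 4Q gives Q* = 1.1667, P* = 73.1667.
At P = 74, buyers demand (79 - 74)/5 = 1 while sellers would supply more, so the quantity traded is 1 at price 74.
CS is the triangle under demand above 74: (1/2)(1)(79 - 74) = 2.5.

2.50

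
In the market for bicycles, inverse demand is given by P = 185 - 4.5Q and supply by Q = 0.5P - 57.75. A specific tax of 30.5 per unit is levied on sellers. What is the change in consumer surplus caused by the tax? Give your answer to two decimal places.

-176.23

Rewriting supply in inverse form: P = 115.5 + 2Q.
Pre-tax equilibrium: 185 - 4.5Q = 115.5 + 2Q gives Q* = 10.6923, P* = 136.8846.
A tax on sellers shifts supply up by 30.5: 185 - 4.5Q = 115.5 + 2Q + 30.5, so Q_t = 6. Buyers pay P_b = 158; sellers receive P_s = P_b - 30.5 = 127.5.
CS falls from (1/2)(10.6923)(48.1154) = 257.2322 to (1/2)(6)(27) = 81, a change of -176.2322.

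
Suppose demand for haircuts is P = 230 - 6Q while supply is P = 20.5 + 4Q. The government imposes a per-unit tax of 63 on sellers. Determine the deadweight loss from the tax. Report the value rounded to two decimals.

Without the tax, 230 - 6Q = 20.5 + 4Q so Q* = 20.95 and P* = 104.3.
With the tax, sellers need 63 more per unit: 230 - 6Q = 20.5 + 4Q + 63, so Q_t = 14.65. Buyers pay P_b = 142.1; sellers receive P_s = P_b - 63 = 79.1.
Deadweight loss is the triangle between the curves from Q_t to Q*: (1/2)(20.95 - 14.65)(63) = 198.45.

198.45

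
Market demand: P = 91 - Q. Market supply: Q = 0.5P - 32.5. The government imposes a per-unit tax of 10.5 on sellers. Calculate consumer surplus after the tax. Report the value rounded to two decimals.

13.35

Rewriting supply in inverse form: P = 65 + 2Q.
Pre-tax equilibrium: 91 - Q = 65 + 2Q gives Q* = 8.6667, P* = 82.3333.
A tax on sellers shifts supply up by 10.5: 91 - Q = 65 + 2Q + 10.5, so Q_t = 5.1667. Buyers pay P_b = 85.8333; sellers receive P_s = P_b - 10.5 = 75.3333.
CS = (1/2)(Q_t)(91 - P_b) = (1/2)(5.1667)(5.1667) = 13.3472.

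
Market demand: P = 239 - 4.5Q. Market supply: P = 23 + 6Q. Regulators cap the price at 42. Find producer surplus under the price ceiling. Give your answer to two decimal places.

Without the control, 239 - 4.5Q = 23 + 6Q so Q* = 20.5714 and P* = 146.4286.
At P = 42, sellers supply (42 - 23)/6 = 3.1667 while buyers want more, so the quantity traded is 3.1667 at price 42.
PS is the triangle above supply below 42: (1/2)(3.1667)(42 - 23) = 30.0833.

30.08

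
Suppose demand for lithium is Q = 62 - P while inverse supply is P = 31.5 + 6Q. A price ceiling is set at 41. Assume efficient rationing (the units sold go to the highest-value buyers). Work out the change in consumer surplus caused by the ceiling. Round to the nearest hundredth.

Rewriting demand in inverse form: P = 62 - Q.
Without the control, 62 - Q = 31.5 + 6Q so Q* = 4.3571 and P* = 57.6429.
At P = 41, sellers supply (41 - 31.5)/6 = 1.5833 while buyers want more, so the quantity traded is 1.5833 at price 41.
CS goes from (1/2)(4.3571)(4.3571) = 9.4923 to 31.9965 (computed as (62 - 41)(1.5833) - (1/2)(1)(1.5833)^2), a change of 22.5042.

22.50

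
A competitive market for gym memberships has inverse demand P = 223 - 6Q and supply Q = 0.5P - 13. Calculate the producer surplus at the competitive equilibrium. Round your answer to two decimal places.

606.39

Rewriting supply in inverse form: P = 26 + 2Q.
Setting demand equal to supply, 197 = 8Q, so Q* = 24.625 and P* = 75.25.
PS is the area between P* and the supply curve from 0 to Q*: (1/2)(24.625)(49.25) = 606.3906.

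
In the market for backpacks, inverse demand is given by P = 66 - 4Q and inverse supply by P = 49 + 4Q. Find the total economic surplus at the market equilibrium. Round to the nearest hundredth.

Equilibrium: 66 - 4Q = 49 + 4Q, so Q* = 2.125 and P* = 57.5.
CS = (1/2)(2.125)(8.5) = 9.0312 and PS = (1/2)(2.125)(8.5) = 9.0312, so total surplus = 18.0625.

18.06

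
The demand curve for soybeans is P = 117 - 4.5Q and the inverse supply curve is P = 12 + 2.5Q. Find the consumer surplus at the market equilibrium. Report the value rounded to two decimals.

Set 117 - 4.5Q = 12 + 2.5Q, which gives 105 = 7Q, so Q* = 15 and P* = 117 - 4.5(15) = 49.5.
Consumer surplus is the triangle under demand above P*: (1/2)(15)(117 - 49.5) = (1/2)(15)(67.5) = 506.25.

506.25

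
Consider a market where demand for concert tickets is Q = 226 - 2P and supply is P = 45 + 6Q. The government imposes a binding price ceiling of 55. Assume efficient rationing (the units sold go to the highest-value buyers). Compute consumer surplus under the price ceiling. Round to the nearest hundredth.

Rewriting demand in inverse form: P = 113 - 0.5Q.
Without the control, 113 - 0.5Q = 45 + 6Q so Q* = 10.4615 and P* = 107.7692.
At P = 55, sellers supply (55 - 45)/6 = 1.6667 while buyers want more, so the quantity traded is 1.6667 at price 55.
The demand price at Q = 1.6667 is 112.1667. CS is the trapezoid between demand and 55 over [0, 1.6667]: (1/2)[(113 - 55) + (112.1667 - 55)](1.6667) = 95.9722.

95.97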